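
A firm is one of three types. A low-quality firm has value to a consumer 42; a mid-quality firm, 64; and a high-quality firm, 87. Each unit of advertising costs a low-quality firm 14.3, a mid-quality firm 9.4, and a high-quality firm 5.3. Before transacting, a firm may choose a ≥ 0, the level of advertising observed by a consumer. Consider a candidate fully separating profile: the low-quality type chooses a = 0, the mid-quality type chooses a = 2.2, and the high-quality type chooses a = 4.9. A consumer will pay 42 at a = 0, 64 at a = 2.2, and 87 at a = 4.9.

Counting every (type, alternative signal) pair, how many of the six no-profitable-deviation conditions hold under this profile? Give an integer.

6

Low-quality (own payoff 42): to a=2.2 gives 64 − 14.3×2.2 = 32.54 → no gain ✓; to a=4.9 gives 87 − 14.3×4.9 = 16.93 → no gain ✓.
High-quality (own payoff 87 − 5.3×4.9 = 61.03): to a=0 gives 42 → no gain ✓; to a=2.2 gives 64 − 5.3×2.2 = 52.34 → no gain ✓.
Mid-quality (own payoff 64 − 9.4×2.2 = 43.32): to a=0 gives 42 → no gain ✓; to a=4.9 gives 87 − 9.4×4.9 = 40.94 → no gain ✓.
6 of the 6 constraints hold; this profile is a separating equilibrium.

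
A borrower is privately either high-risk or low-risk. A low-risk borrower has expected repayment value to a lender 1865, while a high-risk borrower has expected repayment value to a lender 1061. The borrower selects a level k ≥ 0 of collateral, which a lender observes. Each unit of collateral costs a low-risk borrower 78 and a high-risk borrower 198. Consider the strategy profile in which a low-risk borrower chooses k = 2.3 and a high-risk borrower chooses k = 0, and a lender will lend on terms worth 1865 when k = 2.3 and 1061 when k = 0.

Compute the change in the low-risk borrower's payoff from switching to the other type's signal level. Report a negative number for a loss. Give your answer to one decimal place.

Playing k = 2.3 the low-risk borrower receives 1865 − 78 × 2.3 = 1685.6.
Deviating to k = 0 yields 1061 instead.
Gain from deviating: 1061 − 1685.6 = -624.6.
The gain is negative, so the low-risk type's incentive-compatibility constraint is satisfied.

-624.6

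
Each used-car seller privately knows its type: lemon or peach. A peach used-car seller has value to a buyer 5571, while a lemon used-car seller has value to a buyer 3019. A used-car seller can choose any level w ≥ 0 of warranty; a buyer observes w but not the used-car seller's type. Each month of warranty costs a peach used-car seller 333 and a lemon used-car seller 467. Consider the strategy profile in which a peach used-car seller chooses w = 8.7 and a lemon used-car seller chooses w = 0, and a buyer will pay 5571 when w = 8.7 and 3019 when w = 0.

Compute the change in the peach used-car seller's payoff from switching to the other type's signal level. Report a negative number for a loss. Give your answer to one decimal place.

345.1

Playing w = 8.7 the peach used-car seller receives 5571 − 333 × 8.7 = 2673.9.
Deviating to w = 0 yields 3019 instead.
Gain from deviating: 3019 − 2673.9 = 345.1.
The gain is positive, so the peach type's incentive-compatibility constraint is violated — this profile is not a separating equilibrium.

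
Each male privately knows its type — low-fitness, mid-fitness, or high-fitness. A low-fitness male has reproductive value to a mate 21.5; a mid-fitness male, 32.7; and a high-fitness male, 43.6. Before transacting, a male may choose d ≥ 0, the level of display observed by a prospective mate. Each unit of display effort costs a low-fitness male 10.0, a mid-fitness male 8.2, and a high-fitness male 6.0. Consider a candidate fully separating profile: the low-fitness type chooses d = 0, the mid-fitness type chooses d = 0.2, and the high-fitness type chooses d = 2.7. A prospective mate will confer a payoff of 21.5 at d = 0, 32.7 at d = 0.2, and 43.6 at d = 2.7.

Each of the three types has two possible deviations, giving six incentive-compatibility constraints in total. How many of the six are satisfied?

4

High-fitness (own payoff 43.6 − 6.0×2.7 = 27.4): to d=0 gives 21.5 → no gain ✓; to d=0.2 gives 32.7 − 6.0×0.2 = 31.5 → profitable ✗.
Mid-fitness (own payoff 32.7 − 8.2×0.2 = 31.06): to d=0 gives 21.5 → no gain ✓; to d=2.7 gives 43.6 − 8.2×2.7 = 21.46 → no gain ✓.
Low-fitness (own payoff 21.5): to d=0.2 gives 32.7 − 10.0×0.2 = 30.7 → profitable ✗; to d=2.7 gives 43.6 − 10.0×2.7 = 16.6 → no gain ✓.
4 of the 6 constraints hold; not an equilibrium.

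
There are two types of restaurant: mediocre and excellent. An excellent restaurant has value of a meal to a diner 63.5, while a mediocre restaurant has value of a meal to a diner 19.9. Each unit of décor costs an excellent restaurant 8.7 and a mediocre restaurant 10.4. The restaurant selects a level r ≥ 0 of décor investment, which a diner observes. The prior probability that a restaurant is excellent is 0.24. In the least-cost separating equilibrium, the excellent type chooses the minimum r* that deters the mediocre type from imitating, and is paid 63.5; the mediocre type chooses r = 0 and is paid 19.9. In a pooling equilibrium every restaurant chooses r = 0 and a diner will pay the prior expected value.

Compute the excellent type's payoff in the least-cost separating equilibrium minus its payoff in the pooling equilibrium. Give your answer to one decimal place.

-3.3

Least-cost separating signal: r* solves 19.9 = 63.5 − 10.4·r*, so r* = (63.5 − 19.9)/10.4 ≈ 4.1923.
Excellent type's separating payoff: 63.5 − 8.7 × r* = 63.5 − 8.7 × (63.5 − 19.9)/10.4 = 63.5 − 379.32/10.4 ≈ 27.027.
Pooling payoff: 0.24 × 63.5 + 0.76 × 19.9 = 30.364.
Difference: 27.027 − 30.364 = -3.337, i.e. -3.3 to one decimal place.
The excellent type would prefer the pooling outcome.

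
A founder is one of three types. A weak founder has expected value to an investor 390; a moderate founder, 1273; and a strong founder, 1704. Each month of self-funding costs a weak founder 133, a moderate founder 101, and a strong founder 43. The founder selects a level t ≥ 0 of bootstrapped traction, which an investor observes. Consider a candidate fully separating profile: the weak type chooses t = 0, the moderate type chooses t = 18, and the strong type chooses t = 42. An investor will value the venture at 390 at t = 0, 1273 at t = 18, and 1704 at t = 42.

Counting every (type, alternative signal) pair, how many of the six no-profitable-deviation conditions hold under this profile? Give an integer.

Weak (own payoff 390): to t=18 gives 1273 − 133×18 = -1121 → no gain ✓; to t=42 gives 1704 − 133×42 = -3882 → no gain ✓.
Moderate (own payoff 1273 − 101×18 = -545): to t=0 gives 390 → profitable ✗; to t=42 gives 1704 − 101×42 = -2538 → no gain ✓.
Strong (own payoff 1704 − 43×42 = -102): to t=0 gives 390 → profitable ✗; to t=18 gives 1273 − 43×18 = 499 → profitable ✗.
3 of the 6 constraints hold; not an equilibrium.

3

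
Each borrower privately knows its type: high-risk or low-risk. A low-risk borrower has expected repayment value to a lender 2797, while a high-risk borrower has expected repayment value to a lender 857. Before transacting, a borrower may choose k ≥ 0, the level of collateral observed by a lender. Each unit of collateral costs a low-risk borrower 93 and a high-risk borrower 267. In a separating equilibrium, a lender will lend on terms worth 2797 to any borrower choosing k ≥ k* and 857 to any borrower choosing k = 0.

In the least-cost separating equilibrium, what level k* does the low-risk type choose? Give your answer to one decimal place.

7.3

A high-risk borrower choosing k = 0 receives 857.
Imitating at k* instead would pay 2797 at cost 267·k*, netting 2797 − 267·k*.
Indifference: 857 = 2797 − 267·k*, so k* = (2797 − 857) / 267 ≈ 7.3.
At k* the high-risk type's incentive constraint just binds; the low-risk type strictly prefers k* since its per-unit cost is lower.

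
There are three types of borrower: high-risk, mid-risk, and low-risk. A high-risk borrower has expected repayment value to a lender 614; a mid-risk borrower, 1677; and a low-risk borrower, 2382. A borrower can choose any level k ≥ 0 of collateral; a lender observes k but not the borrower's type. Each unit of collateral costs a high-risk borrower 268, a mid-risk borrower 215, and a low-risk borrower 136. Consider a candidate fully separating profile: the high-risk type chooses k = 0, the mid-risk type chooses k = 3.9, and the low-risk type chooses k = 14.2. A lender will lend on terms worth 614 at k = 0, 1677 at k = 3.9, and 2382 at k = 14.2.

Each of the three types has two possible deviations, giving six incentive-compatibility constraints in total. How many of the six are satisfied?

3

High-risk (own payoff 614): to k=3.9 gives 1677 − 268×3.9 = 631.8 → profitable ✗; to k=14.2 gives 2382 − 268×14.2 = -1423.6 → no gain ✓.
Mid-risk (own payoff 1677 − 215×3.9 = 838.5): to k=0 gives 614 → no gain ✓; to k=14.2 gives 2382 − 215×14.2 = -671 → no gain ✓.
Low-risk (own payoff 2382 − 136×14.2 = 450.8): to k=0 gives 614 → profitable ✗; to k=3.9 gives 1677 − 136×3.9 = 1146.6 → profitable ✗.
3 of the 6 constraints hold; not an equilibrium.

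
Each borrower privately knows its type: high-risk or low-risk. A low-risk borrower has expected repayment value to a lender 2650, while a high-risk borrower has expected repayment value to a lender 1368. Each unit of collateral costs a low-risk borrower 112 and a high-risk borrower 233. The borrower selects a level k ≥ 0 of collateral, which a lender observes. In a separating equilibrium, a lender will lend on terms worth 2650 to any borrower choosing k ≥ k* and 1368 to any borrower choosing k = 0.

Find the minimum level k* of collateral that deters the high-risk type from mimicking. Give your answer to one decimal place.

5.5

A high-risk borrower choosing k = 0 receives 1368.
Imitating at k* instead would pay 2650 at cost 233·k*, netting 2650 − 233·k*.
Indifference: 1368 = 2650 − 233·k*, so k* = (2650 − 1368) / 233 ≈ 5.5.
This is the high-risk type's binding incentive-compatibility constraint; any k ≥ 5.5 sustains separation on that side.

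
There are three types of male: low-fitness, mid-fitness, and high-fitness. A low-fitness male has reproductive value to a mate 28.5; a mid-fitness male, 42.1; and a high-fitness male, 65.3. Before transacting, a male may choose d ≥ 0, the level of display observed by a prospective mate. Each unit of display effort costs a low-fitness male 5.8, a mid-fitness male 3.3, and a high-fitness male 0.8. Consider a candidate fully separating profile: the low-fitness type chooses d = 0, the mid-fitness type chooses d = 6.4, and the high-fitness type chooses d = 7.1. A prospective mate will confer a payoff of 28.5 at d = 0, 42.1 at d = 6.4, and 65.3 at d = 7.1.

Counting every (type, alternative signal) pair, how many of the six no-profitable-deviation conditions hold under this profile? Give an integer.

4

Low-fitness (own payoff 28.5): to d=6.4 gives 42.1 − 5.8×6.4 = 4.98 → no gain ✓; to d=7.1 gives 65.3 − 5.8×7.1 = 24.12 → no gain ✓.
Mid-fitness (own payoff 42.1 − 3.3×6.4 = 20.98): to d=0 gives 28.5 → profitable ✗; to d=7.1 gives 65.3 − 3.3×7.1 = 41.87 → profitable ✗.
High-fitness (own payoff 65.3 − 0.8×7.1 = 59.62): to d=0 gives 28.5 → no gain ✓; to d=6.4 gives 42.1 − 0.8×6.4 = 36.98 → no gain ✓.
4 of the 6 constraints hold; not an equilibrium.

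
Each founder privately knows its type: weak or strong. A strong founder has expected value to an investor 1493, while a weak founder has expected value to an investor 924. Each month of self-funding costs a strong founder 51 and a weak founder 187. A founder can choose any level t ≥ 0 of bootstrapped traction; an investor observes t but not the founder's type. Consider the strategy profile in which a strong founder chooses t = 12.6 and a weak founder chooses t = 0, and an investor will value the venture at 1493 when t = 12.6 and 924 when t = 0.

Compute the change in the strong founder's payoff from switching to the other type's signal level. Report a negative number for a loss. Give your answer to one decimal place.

73.6

Playing t = 12.6 the strong founder receives 1493 − 51 × 12.6 = 850.4.
Deviating to t = 0 yields 924 instead.
Gain from deviating: 924 − 850.4 = 73.6.
The gain is positive, so the strong type's incentive-compatibility constraint is violated — this profile is not a separating equilibrium.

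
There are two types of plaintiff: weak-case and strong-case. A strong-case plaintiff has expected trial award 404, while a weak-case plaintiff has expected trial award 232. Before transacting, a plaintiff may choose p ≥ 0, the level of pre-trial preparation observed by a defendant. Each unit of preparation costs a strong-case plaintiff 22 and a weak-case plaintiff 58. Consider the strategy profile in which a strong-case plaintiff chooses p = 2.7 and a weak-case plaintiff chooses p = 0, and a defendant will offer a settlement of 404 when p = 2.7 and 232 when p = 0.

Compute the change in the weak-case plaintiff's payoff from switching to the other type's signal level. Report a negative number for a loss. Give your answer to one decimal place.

15.4

Playing p = 0 the weak-case plaintiff receives 232.
Deviating to p = 2.7 brings payment 404 at cost 58 × 2.7 = 156.6, netting 247.4.
Gain from deviating: 247.4 − 232 = 15.4.
The gain is positive, so the weak-case type's incentive-compatibility constraint is violated — this profile is not a separating equilibrium.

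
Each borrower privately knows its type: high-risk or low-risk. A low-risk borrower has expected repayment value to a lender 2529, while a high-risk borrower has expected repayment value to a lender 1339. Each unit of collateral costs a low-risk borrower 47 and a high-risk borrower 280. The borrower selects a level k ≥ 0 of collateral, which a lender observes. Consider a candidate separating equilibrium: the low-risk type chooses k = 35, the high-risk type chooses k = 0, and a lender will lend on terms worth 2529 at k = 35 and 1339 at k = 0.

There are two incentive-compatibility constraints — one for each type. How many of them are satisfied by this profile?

1

Low-risk type: signal → 2529 − 47 × 35 = 884; deviate to 0 → 1339. IC fails (884 < 1339).
High-risk type: stay at 0 → 1339; mimic → 2529 − 280 × 35 = -7271. IC holds (1339 ≥ -7271).
1 of 2 constraints hold, so this profile is not an equilibrium.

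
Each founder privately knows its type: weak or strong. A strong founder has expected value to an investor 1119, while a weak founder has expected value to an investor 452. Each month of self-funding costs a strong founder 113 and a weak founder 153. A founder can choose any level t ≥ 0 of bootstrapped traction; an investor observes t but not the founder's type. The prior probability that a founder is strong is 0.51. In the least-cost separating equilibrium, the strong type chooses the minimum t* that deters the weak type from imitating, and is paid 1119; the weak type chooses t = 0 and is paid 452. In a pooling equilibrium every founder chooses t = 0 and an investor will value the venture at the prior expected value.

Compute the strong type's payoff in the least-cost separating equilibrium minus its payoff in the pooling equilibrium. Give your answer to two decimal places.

Least-cost separating signal: t* solves 452 = 1119 − 153·t*, so t* = (1119 − 452)/153 ≈ 4.3595.
Strong type's separating payoff: 1119 − 113 × t* = 1119 − 113 × (1119 − 452)/153 = 1119 − 75371/153 ≈ 626.3791.
Pooling payoff: 0.51 × 1119 + 0.49 × 452 = 792.17.
Difference: 626.3791 − 792.17 = -165.7909, i.e. -165.79 to two decimal places.
The strong type would prefer the pooling outcome.

-165.79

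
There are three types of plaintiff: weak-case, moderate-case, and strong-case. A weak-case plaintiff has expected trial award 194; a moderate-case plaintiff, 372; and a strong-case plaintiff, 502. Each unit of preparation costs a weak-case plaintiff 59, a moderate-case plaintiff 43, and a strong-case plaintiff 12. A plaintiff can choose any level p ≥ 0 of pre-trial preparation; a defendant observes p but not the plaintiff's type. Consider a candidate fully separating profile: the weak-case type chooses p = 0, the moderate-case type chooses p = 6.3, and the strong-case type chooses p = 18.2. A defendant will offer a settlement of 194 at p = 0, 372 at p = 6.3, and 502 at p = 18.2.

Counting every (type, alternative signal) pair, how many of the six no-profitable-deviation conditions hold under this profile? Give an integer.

Moderate-case (own payoff 372 − 43×6.3 = 101.1): to p=0 gives 194 → profitable ✗; to p=18.2 gives 502 − 43×18.2 = -280.6 → no gain ✓.
Weak-case (own payoff 194): to p=6.3 gives 372 − 59×6.3 = 0.3 → no gain ✓; to p=18.2 gives 502 − 59×18.2 = -571.8 → no gain ✓.
Strong-case (own payoff 502 − 12×18.2 = 283.6): to p=0 gives 194 → no gain ✓; to p=6.3 gives 372 − 12×6.3 = 296.4 → profitable ✗.
4 of the 6 constraints hold; not an equilibrium.

4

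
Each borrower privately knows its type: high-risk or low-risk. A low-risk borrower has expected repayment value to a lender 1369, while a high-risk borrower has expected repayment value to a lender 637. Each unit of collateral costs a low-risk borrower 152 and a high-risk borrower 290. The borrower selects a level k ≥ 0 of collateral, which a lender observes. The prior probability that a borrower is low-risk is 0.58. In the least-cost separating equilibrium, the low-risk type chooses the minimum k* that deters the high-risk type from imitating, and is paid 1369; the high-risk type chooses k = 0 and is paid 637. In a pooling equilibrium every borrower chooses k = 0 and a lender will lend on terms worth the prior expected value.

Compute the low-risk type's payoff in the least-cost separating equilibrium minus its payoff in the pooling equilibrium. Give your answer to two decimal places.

-76.23

Least-cost separating signal: k* solves 637 = 1369 − 290·k*, so k* = (1369 − 637)/290 ≈ 2.5241.
Low-risk type's separating payoff: 1369 − 152 × k* = 1369 − 152 × (1369 − 637)/290 = 1369 − 111264/290 ≈ 985.3310.
Pooling payoff: 0.58 × 1369 + 0.42 × 637 = 1061.56.
Difference: 985.3310 − 1061.56 = -76.229, i.e. -76.23 to two decimal places.
The low-risk type would prefer the pooling outcome.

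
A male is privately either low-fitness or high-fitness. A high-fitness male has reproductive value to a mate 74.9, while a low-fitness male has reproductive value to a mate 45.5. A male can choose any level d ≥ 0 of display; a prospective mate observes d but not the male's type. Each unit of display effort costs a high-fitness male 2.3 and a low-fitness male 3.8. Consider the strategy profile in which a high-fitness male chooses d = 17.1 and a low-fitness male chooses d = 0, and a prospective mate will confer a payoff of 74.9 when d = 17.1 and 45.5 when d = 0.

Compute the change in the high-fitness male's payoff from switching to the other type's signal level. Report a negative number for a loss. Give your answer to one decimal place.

9.9

Playing d = 17.1 the high-fitness male receives 74.9 − 2.3 × 17.1 = 35.57.
Deviating to d = 0 yields 45.5 instead.
Gain from deviating: 45.5 − 35.57 = 9.93, i.e. 9.9 to one decimal place.
The gain is positive, so the high-fitness type's incentive-compatibility constraint is violated — this profile is not a separating equilibrium.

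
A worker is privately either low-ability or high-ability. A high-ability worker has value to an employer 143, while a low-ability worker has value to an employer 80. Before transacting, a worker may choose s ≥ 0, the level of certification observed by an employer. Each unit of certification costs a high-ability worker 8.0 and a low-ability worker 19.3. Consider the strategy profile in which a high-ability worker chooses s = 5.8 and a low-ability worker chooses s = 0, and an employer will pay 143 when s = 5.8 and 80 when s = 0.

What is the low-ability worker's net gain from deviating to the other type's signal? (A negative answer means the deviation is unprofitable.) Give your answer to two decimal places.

Playing s = 0 the low-ability worker receives 80.
Deviating to s = 5.8 brings payment 143 at cost 19.3 × 5.8 = 111.94, netting 31.06.
Gain from deviating: 31.06 − 80 = -48.94.
The gain is negative, so the low-ability type's incentive-compatibility constraint is satisfied.

-48.94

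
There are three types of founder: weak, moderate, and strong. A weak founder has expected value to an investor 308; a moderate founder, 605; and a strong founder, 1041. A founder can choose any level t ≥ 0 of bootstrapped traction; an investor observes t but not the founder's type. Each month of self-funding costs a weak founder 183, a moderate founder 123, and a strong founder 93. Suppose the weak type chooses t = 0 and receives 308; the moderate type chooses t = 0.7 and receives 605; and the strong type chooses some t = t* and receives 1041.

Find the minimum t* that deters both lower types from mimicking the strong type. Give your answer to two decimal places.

4.24

Moderate type (on-path payoff 605 − 123×0.7 = 518.9) won't mimic when 518.9 ≥ 1041 − 123·t*, i.e. t* ≥ 4.24.
Weak type (on-path payoff 308) won't mimic when 308 ≥ 1041 − 183·t*, i.e. t* ≥ 4.01.
Both must hold, so t* = max(4.01, 4.24) = 4.24. The moderate type's constraint binds.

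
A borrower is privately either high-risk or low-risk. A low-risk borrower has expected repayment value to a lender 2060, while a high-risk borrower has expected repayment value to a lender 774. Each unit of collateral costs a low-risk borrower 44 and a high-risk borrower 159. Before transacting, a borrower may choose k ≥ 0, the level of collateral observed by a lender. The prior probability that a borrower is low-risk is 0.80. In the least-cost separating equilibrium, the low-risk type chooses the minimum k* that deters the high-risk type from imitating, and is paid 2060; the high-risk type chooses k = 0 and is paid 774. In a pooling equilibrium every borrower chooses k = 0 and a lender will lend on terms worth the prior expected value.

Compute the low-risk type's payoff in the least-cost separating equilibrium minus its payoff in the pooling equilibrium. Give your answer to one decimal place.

-98.7

Least-cost separating signal: k* solves 774 = 2060 − 159·k*, so k* = (2060 − 774)/159 ≈ 8.0881.
Low-risk type's separating payoff: 2060 − 44 × k* = 2060 − 44 × (2060 − 774)/159 = 2060 − 56584/159 ≈ 1704.126.
Pooling payoff: 0.80 × 2060 + 0.20 × 774 = 1802.8.
Difference: 1704.126 − 1802.8 = -98.674, i.e. -98.7 to one decimal place.
The low-risk type would prefer the pooling outcome.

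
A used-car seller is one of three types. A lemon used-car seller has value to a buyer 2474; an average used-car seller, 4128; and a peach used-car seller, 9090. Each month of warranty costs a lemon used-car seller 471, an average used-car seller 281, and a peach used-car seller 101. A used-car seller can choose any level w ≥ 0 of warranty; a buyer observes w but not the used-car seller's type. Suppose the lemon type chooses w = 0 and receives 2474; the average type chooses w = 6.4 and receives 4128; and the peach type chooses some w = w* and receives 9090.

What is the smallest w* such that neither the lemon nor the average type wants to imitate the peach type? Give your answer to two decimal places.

Lemon type (on-path payoff 2474) won't mimic when 2474 ≥ 9090 − 471·w*, i.e. w* ≥ 14.05.
Average type (on-path payoff 4128 − 281×6.4 = 2329.6) won't mimic when 2329.6 ≥ 9090 − 281·w*, i.e. w* ≥ 24.06.
Both must hold, so w* = max(14.05, 24.06) = 24.06. The average type's constraint binds.

24.06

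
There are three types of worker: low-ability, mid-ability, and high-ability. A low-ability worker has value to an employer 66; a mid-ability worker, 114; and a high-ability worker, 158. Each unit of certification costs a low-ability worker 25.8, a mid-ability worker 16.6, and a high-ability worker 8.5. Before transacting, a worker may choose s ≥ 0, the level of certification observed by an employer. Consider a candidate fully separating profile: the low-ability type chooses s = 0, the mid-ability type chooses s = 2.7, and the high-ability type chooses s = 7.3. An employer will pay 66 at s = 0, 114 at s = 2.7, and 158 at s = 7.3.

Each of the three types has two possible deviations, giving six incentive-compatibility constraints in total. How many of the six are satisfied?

6

Mid-ability (own payoff 114 − 16.6×2.7 = 69.18): to s=0 gives 66 → no gain ✓; to s=7.3 gives 158 − 16.6×7.3 = 36.82 → no gain ✓.
High-ability (own payoff 158 − 8.5×7.3 = 95.95): to s=0 gives 66 → no gain ✓; to s=2.7 gives 114 − 8.5×2.7 = 91.05 → no gain ✓.
Low-ability (own payoff 66): to s=2.7 gives 114 − 25.8×2.7 = 44.34 → no gain ✓; to s=7.3 gives 158 − 25.8×7.3 = -30.34 → no gain ✓.
6 of the 6 constraints hold; this profile is a separating equilibrium.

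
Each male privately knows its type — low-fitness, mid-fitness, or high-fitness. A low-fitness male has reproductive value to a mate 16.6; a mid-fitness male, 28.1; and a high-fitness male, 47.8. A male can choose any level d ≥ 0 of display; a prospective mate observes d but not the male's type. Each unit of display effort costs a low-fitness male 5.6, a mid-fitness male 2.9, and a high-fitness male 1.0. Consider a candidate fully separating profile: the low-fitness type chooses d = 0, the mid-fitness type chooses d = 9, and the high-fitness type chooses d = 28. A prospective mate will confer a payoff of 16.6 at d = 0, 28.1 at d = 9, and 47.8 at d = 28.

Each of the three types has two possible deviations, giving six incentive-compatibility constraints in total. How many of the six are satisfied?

Mid-fitness (own payoff 28.1 − 2.9×9 = 2): to d=0 gives 16.6 → profitable ✗; to d=28 gives 47.8 − 2.9×28 = -33.4 → no gain ✓.
High-fitness (own payoff 47.8 − 1.0×28 = 19.8): to d=0 gives 16.6 → no gain ✓; to d=9 gives 28.1 − 1.0×9 = 19.1 → no gain ✓.
Low-fitness (own payoff 16.6): to d=9 gives 28.1 − 5.6×9 = -22.3 → no gain ✓; to d=28 gives 47.8 − 5.6×28 = -109 → no gain ✓.
5 of the 6 constraints hold; not an equilibrium.

5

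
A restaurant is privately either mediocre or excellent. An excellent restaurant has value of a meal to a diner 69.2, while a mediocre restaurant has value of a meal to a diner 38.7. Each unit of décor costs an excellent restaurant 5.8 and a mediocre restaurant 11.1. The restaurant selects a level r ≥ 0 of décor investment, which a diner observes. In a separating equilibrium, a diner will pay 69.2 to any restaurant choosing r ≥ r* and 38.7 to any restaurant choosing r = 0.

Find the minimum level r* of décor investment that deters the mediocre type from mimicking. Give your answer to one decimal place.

2.7

A mediocre restaurant choosing r = 0 receives 38.7.
Imitating at r* instead would pay 69.2 at cost 11.1·r*, netting 69.2 − 11.1·r*.
Indifference: 38.7 = 69.2 − 11.1·r*, so r* = (69.2 − 38.7) / 11.1 ≈ 2.7.
At r* the mediocre type's incentive constraint just binds; the excellent type strictly prefers r* since its per-unit cost is lower.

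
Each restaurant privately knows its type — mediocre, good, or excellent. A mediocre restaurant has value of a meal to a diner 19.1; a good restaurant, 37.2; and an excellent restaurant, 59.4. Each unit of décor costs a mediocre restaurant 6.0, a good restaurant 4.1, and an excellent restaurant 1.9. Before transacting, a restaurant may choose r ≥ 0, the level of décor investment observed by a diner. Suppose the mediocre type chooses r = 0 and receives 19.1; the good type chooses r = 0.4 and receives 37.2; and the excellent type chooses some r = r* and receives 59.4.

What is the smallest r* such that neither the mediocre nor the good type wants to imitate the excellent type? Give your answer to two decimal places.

6.72

Mediocre type (on-path payoff 19.1) won't mimic when 19.1 ≥ 59.4 − 6.0·r*, i.e. r* ≥ 6.72.
Good type (on-path payoff 37.2 − 4.1×0.4 = 35.56) won't mimic when 35.56 ≥ 59.4 − 4.1·r*, i.e. r* ≥ 5.81.
Both must hold, so r* = max(6.72, 5.81) = 6.72. The mediocre type's constraint binds.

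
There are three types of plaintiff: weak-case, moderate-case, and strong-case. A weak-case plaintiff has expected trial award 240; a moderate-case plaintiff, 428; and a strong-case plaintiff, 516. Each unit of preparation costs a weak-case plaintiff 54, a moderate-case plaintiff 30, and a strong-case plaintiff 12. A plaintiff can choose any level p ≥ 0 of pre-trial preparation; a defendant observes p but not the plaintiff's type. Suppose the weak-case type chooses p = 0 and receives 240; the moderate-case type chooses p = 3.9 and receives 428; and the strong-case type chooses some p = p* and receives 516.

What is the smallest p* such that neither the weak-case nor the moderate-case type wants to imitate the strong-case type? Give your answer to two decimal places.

Weak-case type (on-path payoff 240) won't mimic when 240 ≥ 516 − 54·p*, i.e. p* ≥ 5.11.
Moderate-case type (on-path payoff 428 − 30×3.9 = 311) won't mimic when 311 ≥ 516 − 30·p*, i.e. p* ≥ 6.83.
Both must hold, so p* = max(5.11, 6.83) = 6.83. The moderate-case type's constraint binds.

6.83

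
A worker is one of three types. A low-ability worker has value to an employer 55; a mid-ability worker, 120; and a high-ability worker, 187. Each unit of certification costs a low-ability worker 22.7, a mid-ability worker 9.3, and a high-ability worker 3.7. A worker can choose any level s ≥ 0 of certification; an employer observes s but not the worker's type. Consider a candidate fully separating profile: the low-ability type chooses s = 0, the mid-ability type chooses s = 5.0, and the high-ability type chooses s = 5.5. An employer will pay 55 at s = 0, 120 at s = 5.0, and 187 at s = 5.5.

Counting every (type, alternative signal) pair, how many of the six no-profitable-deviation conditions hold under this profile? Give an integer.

4

Mid-ability (own payoff 120 − 9.3×5.0 = 73.5): to s=0 gives 55 → no gain ✓; to s=5.5 gives 187 − 9.3×5.5 = 135.85 → profitable ✗.
High-ability (own payoff 187 − 3.7×5.5 = 166.65): to s=0 gives 55 → no gain ✓; to s=5.0 gives 120 − 3.7×5.0 = 101.5 → no gain ✓.
Low-ability (own payoff 55): to s=5.0 gives 120 − 22.7×5.0 = 6.5 → no gain ✓; to s=5.5 gives 187 − 22.7×5.5 = 62.15 → profitable ✗.
4 of the 6 constraints hold; not an equilibrium.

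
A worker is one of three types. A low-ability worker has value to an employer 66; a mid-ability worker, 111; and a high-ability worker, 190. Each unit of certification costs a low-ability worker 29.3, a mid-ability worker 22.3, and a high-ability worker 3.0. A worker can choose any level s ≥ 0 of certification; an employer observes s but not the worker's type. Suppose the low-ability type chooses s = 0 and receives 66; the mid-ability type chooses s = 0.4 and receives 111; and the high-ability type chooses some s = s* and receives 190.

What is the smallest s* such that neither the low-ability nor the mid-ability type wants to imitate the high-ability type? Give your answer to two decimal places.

Mid-ability type (on-path payoff 111 − 22.3×0.4 = 102.08) won't mimic when 102.08 ≥ 190 − 22.3·s*, i.e. s* ≥ 3.94.
Low-ability type (on-path payoff 66) won't mimic when 66 ≥ 190 − 29.3·s*, i.e. s* ≥ 4.23.
Both must hold, so s* = max(4.23, 3.94) = 4.23. The low-ability type's constraint binds.

4.23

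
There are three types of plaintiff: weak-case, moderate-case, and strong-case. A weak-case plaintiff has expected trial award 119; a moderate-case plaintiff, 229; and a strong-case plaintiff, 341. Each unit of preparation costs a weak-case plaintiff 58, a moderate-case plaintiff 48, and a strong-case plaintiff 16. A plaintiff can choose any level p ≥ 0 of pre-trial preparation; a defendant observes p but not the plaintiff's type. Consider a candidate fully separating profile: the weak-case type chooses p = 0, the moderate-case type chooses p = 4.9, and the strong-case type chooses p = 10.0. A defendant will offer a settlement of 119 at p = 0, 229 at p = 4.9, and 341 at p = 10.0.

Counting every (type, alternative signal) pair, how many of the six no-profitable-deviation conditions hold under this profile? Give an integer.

Strong-case (own payoff 341 − 16×10.0 = 181): to p=0 gives 119 → no gain ✓; to p=4.9 gives 229 − 16×4.9 = 150.6 → no gain ✓.
Moderate-case (own payoff 229 − 48×4.9 = -6.2): to p=0 gives 119 → profitable ✗; to p=10.0 gives 341 − 48×10.0 = -139 → no gain ✓.
Weak-case (own payoff 119): to p=4.9 gives 229 − 58×4.9 = -55.2 → no gain ✓; to p=10.0 gives 341 − 58×10.0 = -239 → no gain ✓.
5 of the 6 constraints hold; not an equilibrium.

5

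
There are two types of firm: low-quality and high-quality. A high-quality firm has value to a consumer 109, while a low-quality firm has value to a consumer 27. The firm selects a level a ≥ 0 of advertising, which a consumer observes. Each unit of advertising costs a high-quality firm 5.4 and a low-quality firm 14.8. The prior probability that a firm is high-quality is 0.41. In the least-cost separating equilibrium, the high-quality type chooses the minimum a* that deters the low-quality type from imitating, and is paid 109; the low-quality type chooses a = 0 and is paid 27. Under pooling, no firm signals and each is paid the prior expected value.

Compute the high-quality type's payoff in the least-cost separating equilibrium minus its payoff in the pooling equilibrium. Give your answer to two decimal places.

18.46

Least-cost separating signal: a* solves 27 = 109 − 14.8·a*, so a* = (109 − 27)/14.8 ≈ 5.5405.
High-quality type's separating payoff: 109 − 5.4 × a* = 109 − 5.4 × (109 − 27)/14.8 = 109 − 442.8/14.8 ≈ 79.0811.
Pooling payoff: 0.41 × 109 + 0.59 × 27 = 60.62.
Difference: 79.0811 − 60.62 = 18.4611, i.e. 18.46 to two decimal places.
The high-quality type prefers to separate.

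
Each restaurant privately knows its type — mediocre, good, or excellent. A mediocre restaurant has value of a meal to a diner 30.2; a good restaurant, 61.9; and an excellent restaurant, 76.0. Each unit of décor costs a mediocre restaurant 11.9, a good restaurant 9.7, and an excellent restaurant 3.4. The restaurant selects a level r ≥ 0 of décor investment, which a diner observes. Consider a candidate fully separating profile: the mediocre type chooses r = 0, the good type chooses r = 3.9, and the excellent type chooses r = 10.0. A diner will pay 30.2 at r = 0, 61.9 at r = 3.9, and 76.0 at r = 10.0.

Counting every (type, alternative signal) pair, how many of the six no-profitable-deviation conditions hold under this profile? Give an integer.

4

Mediocre (own payoff 30.2): to r=3.9 gives 61.9 − 11.9×3.9 = 15.49 → no gain ✓; to r=10.0 gives 76.0 − 11.9×10.0 = -43 → no gain ✓.
Good (own payoff 61.9 − 9.7×3.9 = 24.07): to r=0 gives 30.2 → profitable ✗; to r=10.0 gives 76.0 − 9.7×10.0 = -21 → no gain ✓.
Excellent (own payoff 76.0 − 3.4×10.0 = 42): to r=0 gives 30.2 → no gain ✓; to r=3.9 gives 61.9 − 3.4×3.9 = 48.64 → profitable ✗.
4 of the 6 constraints hold; not an equilibrium.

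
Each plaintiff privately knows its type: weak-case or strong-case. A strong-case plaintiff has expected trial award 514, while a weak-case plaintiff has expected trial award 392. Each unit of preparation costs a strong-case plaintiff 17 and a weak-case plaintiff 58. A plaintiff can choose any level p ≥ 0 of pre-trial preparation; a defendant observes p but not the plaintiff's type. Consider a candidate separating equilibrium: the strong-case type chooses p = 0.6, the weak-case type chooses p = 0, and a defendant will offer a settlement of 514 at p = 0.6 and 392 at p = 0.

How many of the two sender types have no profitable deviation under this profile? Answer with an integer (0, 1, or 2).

Strong-case type: signal → 514 − 17 × 0.6 = 503.8; deviate to 0 → 392. IC holds (503.8 ≥ 392).
Weak-case type: stay at 0 → 392; mimic → 514 − 58 × 0.6 = 479.2. IC fails (392 < 479.2).
1 of 2 constraints hold, so this profile is not an equilibrium.

1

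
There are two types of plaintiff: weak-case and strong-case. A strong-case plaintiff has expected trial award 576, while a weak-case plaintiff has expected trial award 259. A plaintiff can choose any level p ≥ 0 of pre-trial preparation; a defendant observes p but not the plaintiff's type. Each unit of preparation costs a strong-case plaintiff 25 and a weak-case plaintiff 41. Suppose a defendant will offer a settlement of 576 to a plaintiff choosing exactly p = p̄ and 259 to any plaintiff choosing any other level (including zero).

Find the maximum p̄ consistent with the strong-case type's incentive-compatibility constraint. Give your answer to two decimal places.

12.68

Choosing p̄ yields the strong-case type 576 − 25·p̄; choosing zero yields 259.
The strong-case type is indifferent at 576 − 25·p̄ = 259, i.e. p̄ = (576 − 259) / 25 = 12.68.
For any p̄ above 12.68 the strong-case type would rather pool at zero, so separation collapses.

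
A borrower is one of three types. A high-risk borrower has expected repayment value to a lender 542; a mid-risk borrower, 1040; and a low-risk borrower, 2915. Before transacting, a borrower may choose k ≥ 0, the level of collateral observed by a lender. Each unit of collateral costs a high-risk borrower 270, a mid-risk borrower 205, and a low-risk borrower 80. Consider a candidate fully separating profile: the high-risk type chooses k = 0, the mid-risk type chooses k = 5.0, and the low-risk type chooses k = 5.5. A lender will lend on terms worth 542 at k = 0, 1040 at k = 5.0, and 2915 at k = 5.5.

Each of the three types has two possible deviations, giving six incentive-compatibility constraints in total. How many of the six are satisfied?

3

Mid-risk (own payoff 1040 − 205×5.0 = 15): to k=0 gives 542 → profitable ✗; to k=5.5 gives 2915 − 205×5.5 = 1787.5 → profitable ✗.
Low-risk (own payoff 2915 − 80×5.5 = 2475): to k=0 gives 542 → no gain ✓; to k=5.0 gives 1040 − 80×5.0 = 640 → no gain ✓.
High-risk (own payoff 542): to k=5.0 gives 1040 − 270×5.0 = -310 → no gain ✓; to k=5.5 gives 2915 − 270×5.5 = 1430 → profitable ✗.
3 of the 6 constraints hold; not an equilibrium.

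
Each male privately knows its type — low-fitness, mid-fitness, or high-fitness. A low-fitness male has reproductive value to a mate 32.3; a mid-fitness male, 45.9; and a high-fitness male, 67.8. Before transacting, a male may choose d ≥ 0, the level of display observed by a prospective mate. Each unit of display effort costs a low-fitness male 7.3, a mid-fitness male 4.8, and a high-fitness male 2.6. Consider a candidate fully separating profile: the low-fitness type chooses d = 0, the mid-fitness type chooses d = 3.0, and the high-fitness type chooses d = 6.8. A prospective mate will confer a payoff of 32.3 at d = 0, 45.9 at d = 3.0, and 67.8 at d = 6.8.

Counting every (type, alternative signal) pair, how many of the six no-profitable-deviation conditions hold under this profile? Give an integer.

4

High-fitness (own payoff 67.8 − 2.6×6.8 = 50.12): to d=0 gives 32.3 → no gain ✓; to d=3.0 gives 45.9 − 2.6×3.0 = 38.1 → no gain ✓.
Mid-fitness (own payoff 45.9 − 4.8×3.0 = 31.5): to d=0 gives 32.3 → profitable ✗; to d=6.8 gives 67.8 − 4.8×6.8 = 35.16 → profitable ✗.
Low-fitness (own payoff 32.3): to d=3.0 gives 45.9 − 7.3×3.0 = 24 → no gain ✓; to d=6.8 gives 67.8 − 7.3×6.8 = 18.16 → no gain ✓.
4 of the 6 constraints hold; not an equilibrium.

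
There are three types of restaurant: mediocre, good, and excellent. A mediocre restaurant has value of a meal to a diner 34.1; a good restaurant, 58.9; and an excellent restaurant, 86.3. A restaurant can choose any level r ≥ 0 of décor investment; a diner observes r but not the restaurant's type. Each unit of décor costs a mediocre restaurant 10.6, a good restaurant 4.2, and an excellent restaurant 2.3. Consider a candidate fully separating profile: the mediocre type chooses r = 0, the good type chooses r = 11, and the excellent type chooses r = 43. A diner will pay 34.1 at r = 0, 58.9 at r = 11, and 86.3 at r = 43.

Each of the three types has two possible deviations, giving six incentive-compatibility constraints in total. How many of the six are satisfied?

3

Mediocre (own payoff 34.1): to r=11 gives 58.9 − 10.6×11 = -57.7 → no gain ✓; to r=43 gives 86.3 − 10.6×43 = -369.5 → no gain ✓.
Good (own payoff 58.9 − 4.2×11 = 12.7): to r=0 gives 34.1 → profitable ✗; to r=43 gives 86.3 − 4.2×43 = -94.3 → no gain ✓.
Excellent (own payoff 86.3 − 2.3×43 = -12.6): to r=0 gives 34.1 → profitable ✗; to r=11 gives 58.9 − 2.3×11 = 33.6 → profitable ✗.
3 of the 6 constraints hold; not an equilibrium.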